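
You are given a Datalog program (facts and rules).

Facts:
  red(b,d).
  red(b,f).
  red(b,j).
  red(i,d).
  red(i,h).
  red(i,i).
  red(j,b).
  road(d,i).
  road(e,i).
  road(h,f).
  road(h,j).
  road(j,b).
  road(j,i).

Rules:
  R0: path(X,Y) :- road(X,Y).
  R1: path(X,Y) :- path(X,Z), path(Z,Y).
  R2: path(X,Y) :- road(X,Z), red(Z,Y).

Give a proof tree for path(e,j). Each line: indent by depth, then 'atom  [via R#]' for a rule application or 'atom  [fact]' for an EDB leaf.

path(e,j)  [via R1]
  path(e,h)  [via R2]
    road(e,i)  [fact]
    red(i,h)  [fact]
  path(h,j)  [via R0]
    road(h,j)  [fact]

round 1: derive path(d,i) via R0 from road(d,i)
round 1: derive path(e,i) via R0 from road(e,i)
round 1: derive path(h,f) via R0 from road(h,f)
round 1: derive path(h,j) via R0 from road(h,j)
round 1: derive path(j,b) via R0 from road(j,b)
round 1: derive path(j,i) via R0 from road(j,i)
round 1: derive path(d,d) via R2 from road(d,i), red(i,d)
round 1: derive path(d,h) via R2 from road(d,i), red(i,h)
round 1: derive path(e,d) via R2 from road(e,i), red(i,d)
round 1: derive path(e,h) via R2 from road(e,i), red(i,h)
round 1: derive path(h,b) via R2 from road(h,j), red(j,b)
round 1: derive path(j,d) via R2 from road(j,b), red(b,d)
round 1: derive path(j,f) via R2 from road(j,b), red(b,f)
round 1: derive path(j,h) via R2 from road(j,i), red(i,h)
round 1: derive path(j,j) via R2 from road(j,b), red(b,j)
round 2: derive path(d,b) via R1 from path(d,h), path(h,b)
round 2: derive path(d,f) via R1 from path(d,h), path(h,f)
round 2: derive path(d,j) via R1 from path(d,h), path(h,j)
round 2: derive path(e,b) via R1 from path(e,h), path(h,b)
round 2: derive path(e,f) via R1 from path(e,h), path(h,f)
round 2: derive path(e,j) via R1 from path(e,h), path(h,j)
round 2: derive path(h,d) via R1 from path(h,j), path(j,d)
round 2: derive path(h,h) via R1 from path(h,j), path(j,h)
round 2: derive path(h,i) via R1 from path(h,j), path(j,i)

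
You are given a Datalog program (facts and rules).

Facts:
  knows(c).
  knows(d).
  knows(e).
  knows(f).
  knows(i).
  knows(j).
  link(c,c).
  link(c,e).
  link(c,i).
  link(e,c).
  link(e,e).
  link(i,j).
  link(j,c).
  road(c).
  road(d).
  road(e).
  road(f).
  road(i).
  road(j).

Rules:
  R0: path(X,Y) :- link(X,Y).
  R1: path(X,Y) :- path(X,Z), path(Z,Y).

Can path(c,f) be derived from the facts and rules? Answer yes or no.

no

round 1: derive path(c,c) via R0 from link(c,c)
round 1: derive path(c,e) via R0 from link(c,e)
round 1: derive path(c,i) via R0 from link(c,i)
round 1: derive path(e,c) via R0 from link(e,c)
round 1: derive path(e,e) via R0 from link(e,e)
round 1: derive path(i,j) via R0 from link(i,j)
round 1: derive path(j,c) via R0 from link(j,c)
round 2: derive path(c,j) via R1 from path(c,i), path(i,j)
round 2: derive path(e,i) via R1 from path(e,c), path(c,i)
round 2: derive path(i,c) via R1 from path(i,j), path(j,c)
round 2: derive path(j,e) via R1 from path(j,c), path(c,e)
round 2: derive path(j,i) via R1 from path(j,c), path(c,i)
round 3: derive path(e,j) via R1 from path(e,c), path(c,j)
round 3: derive path(i,e) via R1 from path(i,c), path(c,e)
round 3: derive path(i,i) via R1 from path(i,c), path(c,i)
round 3: derive path(j,j) via R1 from path(j,c), path(c,j)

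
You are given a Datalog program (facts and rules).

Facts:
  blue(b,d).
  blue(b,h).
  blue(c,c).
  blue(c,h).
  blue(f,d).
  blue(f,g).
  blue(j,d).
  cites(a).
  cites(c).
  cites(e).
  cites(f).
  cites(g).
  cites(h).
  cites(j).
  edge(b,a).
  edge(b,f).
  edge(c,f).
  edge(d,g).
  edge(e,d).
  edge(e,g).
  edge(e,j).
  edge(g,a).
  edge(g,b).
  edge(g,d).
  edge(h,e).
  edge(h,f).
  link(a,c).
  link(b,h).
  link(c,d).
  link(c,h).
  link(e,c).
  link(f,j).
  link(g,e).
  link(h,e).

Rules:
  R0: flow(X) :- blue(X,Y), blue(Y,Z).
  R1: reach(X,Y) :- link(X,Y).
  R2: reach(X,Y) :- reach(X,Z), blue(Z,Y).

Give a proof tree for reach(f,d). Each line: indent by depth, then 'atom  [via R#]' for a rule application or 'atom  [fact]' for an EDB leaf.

reach(f,d)  [via R2]
  reach(f,j)  [via R1]
    link(f,j)  [fact]
  blue(j,d)  [fact]

round 1: derive reach(a,c) via R1 from link(a,c)
round 1: derive reach(b,h) via R1 from link(b,h)
round 1: derive reach(c,d) via R1 from link(c,d)
round 1: derive reach(c,h) via R1 from link(c,h)
round 1: derive reach(e,c) via R1 from link(e,c)
round 1: derive reach(f,j) via R1 from link(f,j)
round 1: derive reach(g,e) via R1 from link(g,e)
round 1: derive reach(h,e) via R1 from link(h,e)
round 2: derive reach(a,h) via R2 from reach(a,c), blue(c,h)
round 2: derive reach(e,h) via R2 from reach(e,c), blue(c,h)
round 2: derive reach(f,d) via R2 from reach(f,j), blue(j,d)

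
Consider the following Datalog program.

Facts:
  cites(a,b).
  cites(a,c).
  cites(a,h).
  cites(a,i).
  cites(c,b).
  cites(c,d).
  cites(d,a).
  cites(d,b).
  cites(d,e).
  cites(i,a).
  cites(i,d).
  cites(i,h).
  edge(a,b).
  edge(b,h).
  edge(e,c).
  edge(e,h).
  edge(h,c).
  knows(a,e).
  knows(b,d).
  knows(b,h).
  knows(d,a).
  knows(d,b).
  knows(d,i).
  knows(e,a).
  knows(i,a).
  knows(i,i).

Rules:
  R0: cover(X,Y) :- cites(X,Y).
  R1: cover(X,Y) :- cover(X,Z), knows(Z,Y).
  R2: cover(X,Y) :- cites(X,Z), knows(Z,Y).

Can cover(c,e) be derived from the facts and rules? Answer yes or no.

round 1: derive cover(a,b) via R0 from cites(a,b)
round 1: derive cover(a,c) via R0 from cites(a,c)
round 1: derive cover(a,h) via R0 from cites(a,h)
round 1: derive cover(a,i) via R0 from cites(a,i)
round 1: derive cover(c,b) via R0 from cites(c,b)
round 1: derive cover(c,d) via R0 from cites(c,d)
round 1: derive cover(d,a) via R0 from cites(d,a)
round 1: derive cover(d,b) via R0 from cites(d,b)
round 1: derive cover(d,e) via R0 from cites(d,e)
round 1: derive cover(i,a) via R0 from cites(i,a)
round 1: derive cover(i,d) via R0 from cites(i,d)
round 1: derive cover(i,h) via R0 from cites(i,h)
round 1: derive cover(a,a) via R2 from cites(a,i), knows(i,a)
round 1: derive cover(a,d) via R2 from cites(a,b), knows(b,d)
round 1: derive cover(c,a) via R2 from cites(c,d), knows(d,a)
round 1: derive cover(c,h) via R2 from cites(c,b), knows(b,h)
round 1: derive cover(c,i) via R2 from cites(c,d), knows(d,i)
round 1: derive cover(d,d) via R2 from cites(d,b), knows(b,d)
round 1: derive cover(d,h) via R2 from cites(d,b), knows(b,h)
round 1: derive cover(i,b) via R2 from cites(i,d), knows(d,b)
round 1: derive cover(i,e) via R2 from cites(i,a), knows(a,e)
round 1: derive cover(i,i) via R2 from cites(i,d), knows(d,i)
round 2: derive cover(a,e) via R1 from cover(a,a), knows(a,e)
round 2: derive cover(c,e) via R1 from cover(c,a), knows(a,e)
round 2: derive cover(d,i) via R1 from cover(d,d), knows(d,i)

yes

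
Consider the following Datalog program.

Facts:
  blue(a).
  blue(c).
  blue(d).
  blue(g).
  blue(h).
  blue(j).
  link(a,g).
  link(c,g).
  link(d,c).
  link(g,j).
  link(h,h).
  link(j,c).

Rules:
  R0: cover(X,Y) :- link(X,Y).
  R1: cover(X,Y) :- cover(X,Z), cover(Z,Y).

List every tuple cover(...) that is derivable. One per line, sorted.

cover(a,c)
cover(a,g)
cover(a,j)
cover(c,c)
cover(c,g)
cover(c,j)
cover(d,c)
cover(d,g)
cover(d,j)
cover(g,c)
cover(g,g)
cover(g,j)
cover(h,h)
cover(j,c)
cover(j,g)
cover(j,j)

round 1: derive cover(a,g) via R0 from link(a,g)
round 1: derive cover(c,g) via R0 from link(c,g)
round 1: derive cover(d,c) via R0 from link(d,c)
round 1: derive cover(g,j) via R0 from link(g,j)
round 1: derive cover(h,h) via R0 from link(h,h)
round 1: derive cover(j,c) via R0 from link(j,c)
round 2: derive cover(a,j) via R1 from cover(a,g), cover(g,j)
round 2: derive cover(c,j) via R1 from cover(c,g), cover(g,j)
round 2: derive cover(d,g) via R1 from cover(d,c), cover(c,g)
round 2: derive cover(g,c) via R1 from cover(g,j), cover(j,c)
round 2: derive cover(j,g) via R1 from cover(j,c), cover(c,g)
round 3: derive cover(a,c) via R1 from cover(a,g), cover(g,c)
round 3: derive cover(c,c) via R1 from cover(c,g), cover(g,c)
round 3: derive cover(d,j) via R1 from cover(d,c), cover(c,j)
round 3: derive cover(g,g) via R1 from cover(g,c), cover(c,g)
round 3: derive cover(j,j) via R1 from cover(j,c), cover(c,j)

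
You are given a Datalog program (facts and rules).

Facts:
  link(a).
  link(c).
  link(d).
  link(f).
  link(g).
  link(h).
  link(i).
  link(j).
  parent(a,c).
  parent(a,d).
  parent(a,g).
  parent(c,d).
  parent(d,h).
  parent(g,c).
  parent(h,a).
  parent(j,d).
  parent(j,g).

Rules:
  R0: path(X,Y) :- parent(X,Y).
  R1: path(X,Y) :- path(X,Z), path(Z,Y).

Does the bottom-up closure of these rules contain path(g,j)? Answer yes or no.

round 1: derive path(a,c) via R0 from parent(a,c)
round 1: derive path(a,d) via R0 from parent(a,d)
round 1: derive path(a,g) via R0 from parent(a,g)
round 1: derive path(c,d) via R0 from parent(c,d)
round 1: derive path(d,h) via R0 from parent(d,h)
round 1: derive path(g,c) via R0 from parent(g,c)
round 1: derive path(h,a) via R0 from parent(h,a)
round 1: derive path(j,d) via R0 from parent(j,d)
round 1: derive path(j,g) via R0 from parent(j,g)
round 2: derive path(a,h) via R1 from path(a,d), path(d,h)
round 2: derive path(c,h) via R1 from path(c,d), path(d,h)
round 2: derive path(d,a) via R1 from path(d,h), path(h,a)
round 2: derive path(g,d) via R1 from path(g,c), path(c,d)
round 2: derive path(h,c) via R1 from path(h,a), path(a,c)
round 2: derive path(h,d) via R1 from path(h,a), path(a,d)
round 2: derive path(h,g) via R1 from path(h,a), path(a,g)
round 2: derive path(j,c) via R1 from path(j,g), path(g,c)
round 2: derive path(j,h) via R1 from path(j,d), path(d,h)
round 3: derive path(a,a) via R1 from path(a,d), path(d,a)
round 3: derive path(c,a) via R1 from path(c,d), path(d,a)
round 3: derive path(c,c) via R1 from path(c,h), path(h,c)
round 3: derive path(c,g) via R1 from path(c,h), path(h,g)
round 3: derive path(d,c) via R1 from path(d,a), path(a,c)
round 3: derive path(d,d) via R1 from path(d,a), path(a,d)
round 3: derive path(d,g) via R1 from path(d,a), path(a,g)
round 3: derive path(g,a) via R1 from path(g,d), path(d,a)
round 3: derive path(g,h) via R1 from path(g,c), path(c,h)
round 3: derive path(h,h) via R1 from path(h,a), path(a,h)
round 3: derive path(j,a) via R1 from path(j,d), path(d,a)
round 4: derive path(g,g) via R1 from path(g,a), path(a,g)

no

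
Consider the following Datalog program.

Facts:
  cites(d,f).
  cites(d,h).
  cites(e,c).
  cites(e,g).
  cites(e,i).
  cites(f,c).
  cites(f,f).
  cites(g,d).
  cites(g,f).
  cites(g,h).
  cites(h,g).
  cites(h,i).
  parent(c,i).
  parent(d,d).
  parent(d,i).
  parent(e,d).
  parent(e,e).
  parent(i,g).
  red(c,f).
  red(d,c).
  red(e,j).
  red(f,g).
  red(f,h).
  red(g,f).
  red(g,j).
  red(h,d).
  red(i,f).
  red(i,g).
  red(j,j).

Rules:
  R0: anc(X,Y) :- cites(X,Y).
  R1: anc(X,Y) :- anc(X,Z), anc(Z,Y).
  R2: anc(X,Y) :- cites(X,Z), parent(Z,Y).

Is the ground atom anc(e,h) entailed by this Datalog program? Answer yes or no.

round 1: derive anc(d,f) via R0 from cites(d,f)
round 1: derive anc(d,h) via R0 from cites(d,h)
round 1: derive anc(e,c) via R0 from cites(e,c)
round 1: derive anc(e,g) via R0 from cites(e,g)
round 1: derive anc(e,i) via R0 from cites(e,i)
round 1: derive anc(f,c) via R0 from cites(f,c)
round 1: derive anc(f,f) via R0 from cites(f,f)
round 1: derive anc(g,d) via R0 from cites(g,d)
round 1: derive anc(g,f) via R0 from cites(g,f)
round 1: derive anc(g,h) via R0 from cites(g,h)
round 1: derive anc(h,g) via R0 from cites(h,g)
round 1: derive anc(h,i) via R0 from cites(h,i)
round 1: derive anc(f,i) via R2 from cites(f,c), parent(c,i)
round 1: derive anc(g,i) via R2 from cites(g,d), parent(d,i)
round 2: derive anc(d,c) via R1 from anc(d,f), anc(f,c)
round 2: derive anc(d,g) via R1 from anc(d,h), anc(h,g)
round 2: derive anc(d,i) via R1 from anc(d,f), anc(f,i)
round 2: derive anc(e,d) via R1 from anc(e,g), anc(g,d)
round 2: derive anc(e,f) via R1 from anc(e,g), anc(g,f)
round 2: derive anc(e,h) via R1 from anc(e,g), anc(g,h)
round 2: derive anc(g,c) via R1 from anc(g,f), anc(f,c)
round 2: derive anc(g,g) via R1 from anc(g,h), anc(h,g)
round 2: derive anc(h,d) via R1 from anc(h,g), anc(g,d)
round 2: derive anc(h,f) via R1 from anc(h,g), anc(g,f)
round 2: derive anc(h,h) via R1 from anc(h,g), anc(g,h)
round 3: derive anc(d,d) via R1 from anc(d,g), anc(g,d)
round 3: derive anc(h,c) via R1 from anc(h,d), anc(d,c)

yes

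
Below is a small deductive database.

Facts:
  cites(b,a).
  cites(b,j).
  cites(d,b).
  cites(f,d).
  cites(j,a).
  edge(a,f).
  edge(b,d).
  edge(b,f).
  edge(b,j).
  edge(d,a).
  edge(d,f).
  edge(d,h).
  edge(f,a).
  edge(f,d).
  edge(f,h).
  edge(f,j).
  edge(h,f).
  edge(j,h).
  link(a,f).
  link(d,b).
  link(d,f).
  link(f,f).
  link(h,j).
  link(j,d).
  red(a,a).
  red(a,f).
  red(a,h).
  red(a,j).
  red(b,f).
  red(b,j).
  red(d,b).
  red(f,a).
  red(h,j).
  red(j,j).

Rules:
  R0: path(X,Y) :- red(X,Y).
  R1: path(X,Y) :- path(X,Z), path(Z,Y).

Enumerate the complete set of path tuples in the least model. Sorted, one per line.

path(a,a)
path(a,f)
path(a,h)
path(a,j)
path(b,a)
path(b,f)
path(b,h)
path(b,j)
path(d,a)
path(d,b)
path(d,f)
path(d,h)
path(d,j)
path(f,a)
path(f,f)
path(f,h)
path(f,j)
path(h,j)
path(j,j)

round 1: derive path(a,a) via R0 from red(a,a)
round 1: derive path(a,f) via R0 from red(a,f)
round 1: derive path(a,h) via R0 from red(a,h)
round 1: derive path(a,j) via R0 from red(a,j)
round 1: derive path(b,f) via R0 from red(b,f)
round 1: derive path(b,j) via R0 from red(b,j)
round 1: derive path(d,b) via R0 from red(d,b)
round 1: derive path(f,a) via R0 from red(f,a)
round 1: derive path(h,j) via R0 from red(h,j)
round 1: derive path(j,j) via R0 from red(j,j)
round 2: derive path(b,a) via R1 from path(b,f), path(f,a)
round 2: derive path(d,f) via R1 from path(d,b), path(b,f)
round 2: derive path(d,j) via R1 from path(d,b), path(b,j)
round 2: derive path(f,f) via R1 from path(f,a), path(a,f)
round 2: derive path(f,h) via R1 from path(f,a), path(a,h)
round 2: derive path(f,j) via R1 from path(f,a), path(a,j)
round 3: derive path(b,h) via R1 from path(b,a), path(a,h)
round 3: derive path(d,a) via R1 from path(d,b), path(b,a)
round 3: derive path(d,h) via R1 from path(d,f), path(f,h)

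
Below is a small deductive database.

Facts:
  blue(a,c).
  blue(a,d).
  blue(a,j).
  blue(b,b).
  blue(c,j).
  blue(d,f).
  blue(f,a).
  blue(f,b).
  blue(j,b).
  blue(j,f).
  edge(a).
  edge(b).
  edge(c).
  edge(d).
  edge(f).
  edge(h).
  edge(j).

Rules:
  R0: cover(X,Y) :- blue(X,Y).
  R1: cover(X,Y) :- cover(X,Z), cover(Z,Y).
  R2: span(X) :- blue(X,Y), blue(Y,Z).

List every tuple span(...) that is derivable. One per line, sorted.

round 1: derive span(a) via R2 from blue(a,c), blue(c,j)
round 1: derive span(b) via R2 from blue(b,b), blue(b,b)
round 1: derive span(c) via R2 from blue(c,j), blue(j,b)
round 1: derive span(d) via R2 from blue(d,f), blue(f,a)
round 1: derive span(f) via R2 from blue(f,a), blue(a,c)
round 1: derive span(j) via R2 from blue(j,b), blue(b,b)

span(a)
span(b)
span(c)
span(d)
span(f)
span(j)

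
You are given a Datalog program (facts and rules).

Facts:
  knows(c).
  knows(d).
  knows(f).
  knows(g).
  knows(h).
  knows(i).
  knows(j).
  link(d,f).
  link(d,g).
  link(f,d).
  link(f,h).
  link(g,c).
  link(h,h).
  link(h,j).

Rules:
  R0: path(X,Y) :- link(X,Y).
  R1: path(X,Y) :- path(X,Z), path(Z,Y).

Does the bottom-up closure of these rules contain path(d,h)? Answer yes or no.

yes

round 1: derive path(d,f) via R0 from link(d,f)
round 1: derive path(d,g) via R0 from link(d,g)
round 1: derive path(f,d) via R0 from link(f,d)
round 1: derive path(f,h) via R0 from link(f,h)
round 1: derive path(g,c) via R0 from link(g,c)
round 1: derive path(h,h) via R0 from link(h,h)
round 1: derive path(h,j) via R0 from link(h,j)
round 2: derive path(d,c) via R1 from path(d,g), path(g,c)
round 2: derive path(d,d) via R1 from path(d,f), path(f,d)
round 2: derive path(d,h) via R1 from path(d,f), path(f,h)
round 2: derive path(f,f) via R1 from path(f,d), path(d,f)
round 2: derive path(f,g) via R1 from path(f,d), path(d,g)
round 2: derive path(f,j) via R1 from path(f,h), path(h,j)
round 3: derive path(d,j) via R1 from path(d,f), path(f,j)
round 3: derive path(f,c) via R1 from path(f,d), path(d,c)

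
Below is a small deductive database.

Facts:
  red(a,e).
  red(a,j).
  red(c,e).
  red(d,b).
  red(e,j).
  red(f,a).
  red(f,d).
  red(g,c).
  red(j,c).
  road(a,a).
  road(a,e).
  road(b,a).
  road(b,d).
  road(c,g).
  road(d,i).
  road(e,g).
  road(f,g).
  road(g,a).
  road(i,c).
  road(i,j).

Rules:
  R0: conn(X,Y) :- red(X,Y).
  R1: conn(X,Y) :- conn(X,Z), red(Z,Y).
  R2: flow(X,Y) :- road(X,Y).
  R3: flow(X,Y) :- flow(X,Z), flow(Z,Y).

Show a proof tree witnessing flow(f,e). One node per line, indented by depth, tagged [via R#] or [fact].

round 1: derive flow(a,a) via R2 from road(a,a)
round 1: derive flow(a,e) via R2 from road(a,e)
round 1: derive flow(b,a) via R2 from road(b,a)
round 1: derive flow(b,d) via R2 from road(b,d)
round 1: derive flow(c,g) via R2 from road(c,g)
round 1: derive flow(d,i) via R2 from road(d,i)
round 1: derive flow(e,g) via R2 from road(e,g)
round 1: derive flow(f,g) via R2 from road(f,g)
round 1: derive flow(g,a) via R2 from road(g,a)
round 1: derive flow(i,c) via R2 from road(i,c)
round 1: derive flow(i,j) via R2 from road(i,j)
round 2: derive flow(a,g) via R3 from flow(a,e), flow(e,g)
round 2: derive flow(b,e) via R3 from flow(b,a), flow(a,e)
round 2: derive flow(b,i) via R3 from flow(b,d), flow(d,i)
round 2: derive flow(c,a) via R3 from flow(c,g), flow(g,a)
round 2: derive flow(d,c) via R3 from flow(d,i), flow(i,c)
round 2: derive flow(d,j) via R3 from flow(d,i), flow(i,j)
round 2: derive flow(e,a) via R3 from flow(e,g), flow(g,a)
round 2: derive flow(f,a) via R3 from flow(f,g), flow(g,a)
round 2: derive flow(g,e) via R3 from flow(g,a), flow(a,e)
round 2: derive flow(i,g) via R3 from flow(i,c), flow(c,g)
round 3: derive flow(b,c) via R3 from flow(b,d), flow(d,c)
round 3: derive flow(b,g) via R3 from flow(b,a), flow(a,g)
round 3: derive flow(b,j) via R3 from flow(b,d), flow(d,j)
round 3: derive flow(c,e) via R3 from flow(c,a), flow(a,e)
round 3: derive flow(d,a) via R3 from flow(d,c), flow(c,a)
round 3: derive flow(d,g) via R3 from flow(d,c), flow(c,g)
round 3: derive flow(e,e) via R3 from flow(e,a), flow(a,e)
round 3: derive flow(f,e) via R3 from flow(f,a), flow(a,e)
round 3: derive flow(g,g) via R3 from flow(g,a), flow(a,g)
round 3: derive flow(i,a) via R3 from flow(i,c), flow(c,a)
round 3: derive flow(i,e) via R3 from flow(i,g), flow(g,e)
round 4: derive flow(d,e) via R3 from flow(d,a), flow(a,e)

flow(f,e)  [via R3]
  flow(f,a)  [via R3]
    flow(f,g)  [via R2]
      road(f,g)  [fact]
    flow(g,a)  [via R2]
      road(g,a)  [fact]
  flow(a,e)  [via R2]
    road(a,e)  [fact]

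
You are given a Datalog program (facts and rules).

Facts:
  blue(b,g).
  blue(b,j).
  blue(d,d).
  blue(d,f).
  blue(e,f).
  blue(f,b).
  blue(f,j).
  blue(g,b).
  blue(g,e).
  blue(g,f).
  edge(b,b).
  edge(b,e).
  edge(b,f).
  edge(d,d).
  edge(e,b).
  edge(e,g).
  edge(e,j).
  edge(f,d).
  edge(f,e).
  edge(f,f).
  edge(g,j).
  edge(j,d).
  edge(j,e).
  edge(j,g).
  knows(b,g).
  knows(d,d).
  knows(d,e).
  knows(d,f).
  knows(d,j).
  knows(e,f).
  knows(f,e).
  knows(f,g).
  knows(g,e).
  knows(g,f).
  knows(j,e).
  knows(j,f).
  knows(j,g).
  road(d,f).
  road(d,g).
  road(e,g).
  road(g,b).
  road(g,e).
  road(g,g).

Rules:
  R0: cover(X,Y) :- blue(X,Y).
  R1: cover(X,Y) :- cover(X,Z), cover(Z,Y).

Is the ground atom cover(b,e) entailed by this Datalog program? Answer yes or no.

yes

round 1: derive cover(b,g) via R0 from blue(b,g)
round 1: derive cover(b,j) via R0 from blue(b,j)
round 1: derive cover(d,d) via R0 from blue(d,d)
round 1: derive cover(d,f) via R0 from blue(d,f)
round 1: derive cover(e,f) via R0 from blue(e,f)
round 1: derive cover(f,b) via R0 from blue(f,b)
round 1: derive cover(f,j) via R0 from blue(f,j)
round 1: derive cover(g,b) via R0 from blue(g,b)
round 1: derive cover(g,e) via R0 from blue(g,e)
round 1: derive cover(g,f) via R0 from blue(g,f)
round 2: derive cover(b,b) via R1 from cover(b,g), cover(g,b)
round 2: derive cover(b,e) via R1 from cover(b,g), cover(g,e)
round 2: derive cover(b,f) via R1 from cover(b,g), cover(g,f)
round 2: derive cover(d,b) via R1 from cover(d,f), cover(f,b)
round 2: derive cover(d,j) via R1 from cover(d,f), cover(f,j)
round 2: derive cover(e,b) via R1 from cover(e,f), cover(f,b)
round 2: derive cover(e,j) via R1 from cover(e,f), cover(f,j)
round 2: derive cover(f,g) via R1 from cover(f,b), cover(b,g)
round 2: derive cover(g,g) via R1 from cover(g,b), cover(b,g)
round 2: derive cover(g,j) via R1 from cover(g,b), cover(b,j)
round 3: derive cover(d,e) via R1 from cover(d,b), cover(b,e)
round 3: derive cover(d,g) via R1 from cover(d,b), cover(b,g)
round 3: derive cover(e,e) via R1 from cover(e,b), cover(b,e)
round 3: derive cover(e,g) via R1 from cover(e,b), cover(b,g)
round 3: derive cover(f,e) via R1 from cover(f,b), cover(b,e)
round 3: derive cover(f,f) via R1 from cover(f,b), cover(b,f)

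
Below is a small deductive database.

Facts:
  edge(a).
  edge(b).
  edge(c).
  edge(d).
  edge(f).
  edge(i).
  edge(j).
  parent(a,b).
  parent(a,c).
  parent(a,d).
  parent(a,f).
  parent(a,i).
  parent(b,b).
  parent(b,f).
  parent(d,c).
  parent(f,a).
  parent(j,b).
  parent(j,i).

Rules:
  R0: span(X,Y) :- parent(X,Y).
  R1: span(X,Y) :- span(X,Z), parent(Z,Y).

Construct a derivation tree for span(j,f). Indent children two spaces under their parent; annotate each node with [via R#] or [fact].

span(j,f)  [via R1]
  span(j,b)  [via R0]
    parent(j,b)  [fact]
  parent(b,f)  [fact]

round 1: derive span(a,b) via R0 from parent(a,b)
round 1: derive span(a,c) via R0 from parent(a,c)
round 1: derive span(a,d) via R0 from parent(a,d)
round 1: derive span(a,f) via R0 from parent(a,f)
round 1: derive span(a,i) via R0 from parent(a,i)
round 1: derive span(b,b) via R0 from parent(b,b)
round 1: derive span(b,f) via R0 from parent(b,f)
round 1: derive span(d,c) via R0 from parent(d,c)
round 1: derive span(f,a) via R0 from parent(f,a)
round 1: derive span(j,b) via R0 from parent(j,b)
round 1: derive span(j,i) via R0 from parent(j,i)
round 2: derive span(a,a) via R1 from span(a,f), parent(f,a)
round 2: derive span(b,a) via R1 from span(b,f), parent(f,a)
round 2: derive span(f,b) via R1 from span(f,a), parent(a,b)
round 2: derive span(f,c) via R1 from span(f,a), parent(a,c)
round 2: derive span(f,d) via R1 from span(f,a), parent(a,d)
round 2: derive span(f,f) via R1 from span(f,a), parent(a,f)
round 2: derive span(f,i) via R1 from span(f,a), parent(a,i)
round 2: derive span(j,f) via R1 from span(j,b), parent(b,f)
round 3: derive span(b,c) via R1 from span(b,a), parent(a,c)
round 3: derive span(b,d) via R1 from span(b,a), parent(a,d)
round 3: derive span(b,i) via R1 from span(b,a), parent(a,i)
round 3: derive span(j,a) via R1 from span(j,f), parent(f,a)
round 4: derive span(j,c) via R1 from span(j,a), parent(a,c)
round 4: derive span(j,d) via R1 from span(j,a), parent(a,d)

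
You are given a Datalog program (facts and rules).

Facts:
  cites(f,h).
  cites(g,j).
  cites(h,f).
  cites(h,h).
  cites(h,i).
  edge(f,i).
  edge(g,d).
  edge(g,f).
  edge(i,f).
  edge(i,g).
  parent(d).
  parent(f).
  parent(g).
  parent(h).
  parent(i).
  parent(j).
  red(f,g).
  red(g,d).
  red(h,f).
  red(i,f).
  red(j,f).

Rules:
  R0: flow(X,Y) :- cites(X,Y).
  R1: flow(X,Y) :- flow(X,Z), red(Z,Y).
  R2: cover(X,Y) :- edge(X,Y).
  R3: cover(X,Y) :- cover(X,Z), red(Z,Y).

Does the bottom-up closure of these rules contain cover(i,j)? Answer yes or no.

no

round 1: derive cover(f,i) via R2 from edge(f,i)
round 1: derive cover(g,d) via R2 from edge(g,d)
round 1: derive cover(g,f) via R2 from edge(g,f)
round 1: derive cover(i,f) via R2 from edge(i,f)
round 1: derive cover(i,g) via R2 from edge(i,g)
round 2: derive cover(f,f) via R3 from cover(f,i), red(i,f)
round 2: derive cover(g,g) via R3 from cover(g,f), red(f,g)
round 2: derive cover(i,d) via R3 from cover(i,g), red(g,d)
round 3: derive cover(f,g) via R3 from cover(f,f), red(f,g)
round 4: derive cover(f,d) via R3 from cover(f,g), red(g,d)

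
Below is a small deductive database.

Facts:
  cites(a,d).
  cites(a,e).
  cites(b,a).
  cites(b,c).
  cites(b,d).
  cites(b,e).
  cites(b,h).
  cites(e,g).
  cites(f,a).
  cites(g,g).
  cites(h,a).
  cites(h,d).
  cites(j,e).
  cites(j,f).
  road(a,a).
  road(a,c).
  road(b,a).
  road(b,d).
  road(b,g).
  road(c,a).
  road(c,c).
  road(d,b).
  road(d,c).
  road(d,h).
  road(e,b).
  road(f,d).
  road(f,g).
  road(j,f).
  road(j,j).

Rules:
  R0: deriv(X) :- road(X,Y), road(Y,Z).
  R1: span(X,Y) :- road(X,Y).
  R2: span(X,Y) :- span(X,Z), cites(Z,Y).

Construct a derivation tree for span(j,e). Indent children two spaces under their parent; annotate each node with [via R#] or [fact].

round 1: derive span(a,a) via R1 from road(a,a)
round 1: derive span(a,c) via R1 from road(a,c)
round 1: derive span(b,a) via R1 from road(b,a)
round 1: derive span(b,d) via R1 from road(b,d)
round 1: derive span(b,g) via R1 from road(b,g)
round 1: derive span(c,a) via R1 from road(c,a)
round 1: derive span(c,c) via R1 from road(c,c)
round 1: derive span(d,b) via R1 from road(d,b)
round 1: derive span(d,c) via R1 from road(d,c)
round 1: derive span(d,h) via R1 from road(d,h)
round 1: derive span(e,b) via R1 from road(e,b)
round 1: derive span(f,d) via R1 from road(f,d)
round 1: derive span(f,g) via R1 from road(f,g)
round 1: derive span(j,f) via R1 from road(j,f)
round 1: derive span(j,j) via R1 from road(j,j)
round 2: derive span(a,d) via R2 from span(a,a), cites(a,d)
round 2: derive span(a,e) via R2 from span(a,a), cites(a,e)
round 2: derive span(b,e) via R2 from span(b,a), cites(a,e)
round 2: derive span(c,d) via R2 from span(c,a), cites(a,d)
round 2: derive span(c,e) via R2 from span(c,a), cites(a,e)
round 2: derive span(d,a) via R2 from span(d,b), cites(b,a)
round 2: derive span(d,d) via R2 from span(d,b), cites(b,d)
round 2: derive span(d,e) via R2 from span(d,b), cites(b,e)
round 2: derive span(e,a) via R2 from span(e,b), cites(b,a)
round 2: derive span(e,c) via R2 from span(e,b), cites(b,c)
round 2: derive span(e,d) via R2 from span(e,b), cites(b,d)
round 2: derive span(e,e) via R2 from span(e,b), cites(b,e)
round 2: derive span(e,h) via R2 from span(e,b), cites(b,h)
round 2: derive span(j,a) via R2 from span(j,f), cites(f,a)
round 2: derive span(j,e) via R2 from span(j,j), cites(j,e)
round 3: derive span(a,g) via R2 from span(a,e), cites(e,g)
round 3: derive span(c,g) via R2 from span(c,e), cites(e,g)
round 3: derive span(d,g) via R2 from span(d,e), cites(e,g)
round 3: derive span(e,g) via R2 from span(e,e), cites(e,g)
round 3: derive span(j,d) via R2 from span(j,a), cites(a,d)
round 3: derive span(j,g) via R2 from span(j,e), cites(e,g)

span(j,e)  [via R2]
  span(j,j)  [via R1]
    road(j,j)  [fact]
  cites(j,e)  [fact]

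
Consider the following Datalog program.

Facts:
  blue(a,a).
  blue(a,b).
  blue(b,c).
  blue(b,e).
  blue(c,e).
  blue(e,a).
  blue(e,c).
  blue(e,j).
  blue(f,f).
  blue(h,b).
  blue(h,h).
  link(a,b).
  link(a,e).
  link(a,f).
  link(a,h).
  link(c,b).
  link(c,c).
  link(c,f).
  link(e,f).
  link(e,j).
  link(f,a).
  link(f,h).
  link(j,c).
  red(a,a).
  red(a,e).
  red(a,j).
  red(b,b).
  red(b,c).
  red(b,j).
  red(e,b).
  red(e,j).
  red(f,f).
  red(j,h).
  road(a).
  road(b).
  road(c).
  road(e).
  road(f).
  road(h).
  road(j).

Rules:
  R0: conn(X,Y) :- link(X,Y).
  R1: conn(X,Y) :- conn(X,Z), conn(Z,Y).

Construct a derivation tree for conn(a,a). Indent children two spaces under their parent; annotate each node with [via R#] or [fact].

conn(a,a)  [via R1]
  conn(a,f)  [via R0]
    link(a,f)  [fact]
  conn(f,a)  [via R0]
    link(f,a)  [fact]

round 1: derive conn(a,b) via R0 from link(a,b)
round 1: derive conn(a,e) via R0 from link(a,e)
round 1: derive conn(a,f) via R0 from link(a,f)
round 1: derive conn(a,h) via R0 from link(a,h)
round 1: derive conn(c,b) via R0 from link(c,b)
round 1: derive conn(c,c) via R0 from link(c,c)
round 1: derive conn(c,f) via R0 from link(c,f)
round 1: derive conn(e,f) via R0 from link(e,f)
round 1: derive conn(e,j) via R0 from link(e,j)
round 1: derive conn(f,a) via R0 from link(f,a)
round 1: derive conn(f,h) via R0 from link(f,h)
round 1: derive conn(j,c) via R0 from link(j,c)
round 2: derive conn(a,a) via R1 from conn(a,f), conn(f,a)
round 2: derive conn(a,j) via R1 from conn(a,e), conn(e,j)
round 2: derive conn(c,a) via R1 from conn(c,f), conn(f,a)
round 2: derive conn(c,h) via R1 from conn(c,f), conn(f,h)
round 2: derive conn(e,a) via R1 from conn(e,f), conn(f,a)
round 2: derive conn(e,c) via R1 from conn(e,j), conn(j,c)
round 2: derive conn(e,h) via R1 from conn(e,f), conn(f,h)
round 2: derive conn(f,b) via R1 from conn(f,a), conn(a,b)
round 2: derive conn(f,e) via R1 from conn(f,a), conn(a,e)
round 2: derive conn(f,f) via R1 from conn(f,a), conn(a,f)
round 2: derive conn(j,b) via R1 from conn(j,c), conn(c,b)
round 2: derive conn(j,f) via R1 from conn(j,c), conn(c,f)
round 3: derive conn(a,c) via R1 from conn(a,e), conn(e,c)
round 3: derive conn(c,e) via R1 from conn(c,a), conn(a,e)
round 3: derive conn(c,j) via R1 from conn(c,a), conn(a,j)
round 3: derive conn(e,b) via R1 from conn(e,a), conn(a,b)
round 3: derive conn(e,e) via R1 from conn(e,a), conn(a,e)
round 3: derive conn(f,c) via R1 from conn(f,e), conn(e,c)
round 3: derive conn(f,j) via R1 from conn(f,a), conn(a,j)
round 3: derive conn(j,a) via R1 from conn(j,c), conn(c,a)
round 3: derive conn(j,e) via R1 from conn(j,f), conn(f,e)
round 3: derive conn(j,h) via R1 from conn(j,c), conn(c,h)
round 4: derive conn(j,j) via R1 from conn(j,a), conn(a,j)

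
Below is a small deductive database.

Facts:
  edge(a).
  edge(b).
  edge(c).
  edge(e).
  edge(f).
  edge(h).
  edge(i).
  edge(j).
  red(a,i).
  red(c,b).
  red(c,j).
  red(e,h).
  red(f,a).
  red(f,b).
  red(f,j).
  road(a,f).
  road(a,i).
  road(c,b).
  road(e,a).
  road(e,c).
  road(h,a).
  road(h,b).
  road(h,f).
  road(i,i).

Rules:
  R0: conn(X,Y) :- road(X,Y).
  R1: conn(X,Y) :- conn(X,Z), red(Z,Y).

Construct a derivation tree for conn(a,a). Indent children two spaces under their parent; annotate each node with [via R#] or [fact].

conn(a,a)  [via R1]
  conn(a,f)  [via R0]
    road(a,f)  [fact]
  red(f,a)  [fact]

round 1: derive conn(a,f) via R0 from road(a,f)
round 1: derive conn(a,i) via R0 from road(a,i)
round 1: derive conn(c,b) via R0 from road(c,b)
round 1: derive conn(e,a) via R0 from road(e,a)
round 1: derive conn(e,c) via R0 from road(e,c)
round 1: derive conn(h,a) via R0 from road(h,a)
round 1: derive conn(h,b) via R0 from road(h,b)
round 1: derive conn(h,f) via R0 from road(h,f)
round 1: derive conn(i,i) via R0 from road(i,i)
round 2: derive conn(a,a) via R1 from conn(a,f), red(f,a)
round 2: derive conn(a,b) via R1 from conn(a,f), red(f,b)
round 2: derive conn(a,j) via R1 from conn(a,f), red(f,j)
round 2: derive conn(e,b) via R1 from conn(e,c), red(c,b)
round 2: derive conn(e,i) via R1 from conn(e,a), red(a,i)
round 2: derive conn(e,j) via R1 from conn(e,c), red(c,j)
round 2: derive conn(h,i) via R1 from conn(h,a), red(a,i)
round 2: derive conn(h,j) via R1 from conn(h,f), red(f,j)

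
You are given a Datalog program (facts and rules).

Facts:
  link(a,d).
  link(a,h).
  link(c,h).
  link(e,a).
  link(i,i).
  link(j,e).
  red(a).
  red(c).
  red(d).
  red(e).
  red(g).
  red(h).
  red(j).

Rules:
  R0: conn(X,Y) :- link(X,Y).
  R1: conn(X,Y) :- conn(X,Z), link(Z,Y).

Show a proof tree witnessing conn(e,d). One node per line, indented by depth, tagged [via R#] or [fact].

conn(e,d)  [via R1]
  conn(e,a)  [via R0]
    link(e,a)  [fact]
  link(a,d)  [fact]

round 1: derive conn(a,d) via R0 from link(a,d)
round 1: derive conn(a,h) via R0 from link(a,h)
round 1: derive conn(c,h) via R0 from link(c,h)
round 1: derive conn(e,a) via R0 from link(e,a)
round 1: derive conn(i,i) via R0 from link(i,i)
round 1: derive conn(j,e) via R0 from link(j,e)
round 2: derive conn(e,d) via R1 from conn(e,a), link(a,d)
round 2: derive conn(e,h) via R1 from conn(e,a), link(a,h)
round 2: derive conn(j,a) via R1 from conn(j,e), link(e,a)
round 3: derive conn(j,d) via R1 from conn(j,a), link(a,d)
round 3: derive conn(j,h) via R1 from conn(j,a), link(a,h)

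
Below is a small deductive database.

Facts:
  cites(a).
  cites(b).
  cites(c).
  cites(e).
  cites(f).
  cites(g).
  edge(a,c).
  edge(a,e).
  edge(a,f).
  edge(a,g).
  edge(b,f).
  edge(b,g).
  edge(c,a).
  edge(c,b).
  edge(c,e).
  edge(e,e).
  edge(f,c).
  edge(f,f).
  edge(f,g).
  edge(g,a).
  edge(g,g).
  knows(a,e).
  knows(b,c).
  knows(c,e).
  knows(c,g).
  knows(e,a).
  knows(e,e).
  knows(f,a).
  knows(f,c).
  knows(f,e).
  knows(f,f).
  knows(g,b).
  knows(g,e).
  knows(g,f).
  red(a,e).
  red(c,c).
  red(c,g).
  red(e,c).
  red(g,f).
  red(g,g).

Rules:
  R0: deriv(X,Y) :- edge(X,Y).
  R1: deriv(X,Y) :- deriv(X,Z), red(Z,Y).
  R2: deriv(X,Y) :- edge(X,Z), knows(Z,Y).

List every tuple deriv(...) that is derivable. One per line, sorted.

round 1: derive deriv(a,c) via R0 from edge(a,c)
round 1: derive deriv(a,e) via R0 from edge(a,e)
round 1: derive deriv(a,f) via R0 from edge(a,f)
round 1: derive deriv(a,g) via R0 from edge(a,g)
round 1: derive deriv(b,f) via R0 from edge(b,f)
round 1: derive deriv(b,g) via R0 from edge(b,g)
round 1: derive deriv(c,a) via R0 from edge(c,a)
round 1: derive deriv(c,b) via R0 from edge(c,b)
round 1: derive deriv(c,e) via R0 from edge(c,e)
round 1: derive deriv(e,e) via R0 from edge(e,e)
round 1: derive deriv(f,c) via R0 from edge(f,c)
round 1: derive deriv(f,f) via R0 from edge(f,f)
round 1: derive deriv(f,g) via R0 from edge(f,g)
round 1: derive deriv(g,a) via R0 from edge(g,a)
round 1: derive deriv(g,g) via R0 from edge(g,g)
round 1: derive deriv(a,a) via R2 from edge(a,e), knows(e,a)
round 1: derive deriv(a,b) via R2 from edge(a,g), knows(g,b)
round 1: derive deriv(b,a) via R2 from edge(b,f), knows(f,a)
round 1: derive deriv(b,b) via R2 from edge(b,g), knows(g,b)
round 1: derive deriv(b,c) via R2 from edge(b,f), knows(f,c)
round 1: derive deriv(b,e) via R2 from edge(b,f), knows(f,e)
round 1: derive deriv(c,c) via R2 from edge(c,b), knows(b,c)
round 1: derive deriv(e,a) via R2 from edge(e,e), knows(e,a)
round 1: derive deriv(f,a) via R2 from edge(f,f), knows(f,a)
round 1: derive deriv(f,b) via R2 from edge(f,g), knows(g,b)
round 1: derive deriv(f,e) via R2 from edge(f,c), knows(c,e)
round 1: derive deriv(g,b) via R2 from edge(g,g), knows(g,b)
round 1: derive deriv(g,e) via R2 from edge(g,a), knows(a,e)
round 1: derive deriv(g,f) via R2 from edge(g,g), knows(g,f)
round 2: derive deriv(c,g) via R1 from deriv(c,c), red(c,g)
round 2: derive deriv(e,c) via R1 from deriv(e,e), red(e,c)
round 2: derive deriv(g,c) via R1 from deriv(g,e), red(e,c)
round 3: derive deriv(c,f) via R1 from deriv(c,g), red(g,f)
round 3: derive deriv(e,g) via R1 from deriv(e,c), red(c,g)
round 4: derive deriv(e,f) via R1 from deriv(e,g), red(g,f)

deriv(a,a)
deriv(a,b)
deriv(a,c)
deriv(a,e)
deriv(a,f)
deriv(a,g)
deriv(b,a)
deriv(b,b)
deriv(b,c)
deriv(b,e)
deriv(b,f)
deriv(b,g)
deriv(c,a)
deriv(c,b)
deriv(c,c)
deriv(c,e)
deriv(c,f)
deriv(c,g)
deriv(e,a)
deriv(e,c)
deriv(e,e)
deriv(e,f)
deriv(e,g)
deriv(f,a)
deriv(f,b)
deriv(f,c)
deriv(f,e)
deriv(f,f)
deriv(f,g)
deriv(g,a)
deriv(g,b)
deriv(g,c)
deriv(g,e)
deriv(g,f)
deriv(g,g)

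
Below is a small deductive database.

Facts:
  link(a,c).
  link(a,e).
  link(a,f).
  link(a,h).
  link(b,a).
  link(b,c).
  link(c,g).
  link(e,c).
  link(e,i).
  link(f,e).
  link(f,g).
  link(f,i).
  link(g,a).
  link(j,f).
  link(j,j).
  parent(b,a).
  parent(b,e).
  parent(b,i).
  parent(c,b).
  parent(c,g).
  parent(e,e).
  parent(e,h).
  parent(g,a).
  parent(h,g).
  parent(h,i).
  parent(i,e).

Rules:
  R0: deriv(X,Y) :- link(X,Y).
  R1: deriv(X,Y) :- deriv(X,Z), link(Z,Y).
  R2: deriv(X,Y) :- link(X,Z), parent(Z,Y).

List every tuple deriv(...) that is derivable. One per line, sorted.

round 1: derive deriv(a,c) via R0 from link(a,c)
round 1: derive deriv(a,e) via R0 from link(a,e)
round 1: derive deriv(a,f) via R0 from link(a,f)
round 1: derive deriv(a,h) via R0 from link(a,h)
round 1: derive deriv(b,a) via R0 from link(b,a)
round 1: derive deriv(b,c) via R0 from link(b,c)
round 1: derive deriv(c,g) via R0 from link(c,g)
round 1: derive deriv(e,c) via R0 from link(e,c)
round 1: derive deriv(e,i) via R0 from link(e,i)
round 1: derive deriv(f,e) via R0 from link(f,e)
round 1: derive deriv(f,g) via R0 from link(f,g)
round 1: derive deriv(f,i) via R0 from link(f,i)
round 1: derive deriv(g,a) via R0 from link(g,a)
round 1: derive deriv(j,f) via R0 from link(j,f)
round 1: derive deriv(j,j) via R0 from link(j,j)
round 1: derive deriv(a,b) via R2 from link(a,c), parent(c,b)
round 1: derive deriv(a,g) via R2 from link(a,c), parent(c,g)
round 1: derive deriv(a,i) via R2 from link(a,h), parent(h,i)
round 1: derive deriv(b,b) via R2 from link(b,c), parent(c,b)
round 1: derive deriv(b,g) via R2 from link(b,c), parent(c,g)
round 1: derive deriv(c,a) via R2 from link(c,g), parent(g,a)
round 1: derive deriv(e,b) via R2 from link(e,c), parent(c,b)
round 1: derive deriv(e,e) via R2 from link(e,i), parent(i,e)
round 1: derive deriv(e,g) via R2 from link(e,c), parent(c,g)
round 1: derive deriv(f,a) via R2 from link(f,g), parent(g,a)
round 1: derive deriv(f,h) via R2 from link(f,e), parent(e,h)
round 2: derive deriv(a,a) via R1 from deriv(a,b), link(b,a)
round 2: derive deriv(b,e) via R1 from deriv(b,a), link(a,e)
round 2: derive deriv(b,f) via R1 from deriv(b,a), link(a,f)
round 2: derive deriv(b,h) via R1 from deriv(b,a), link(a,h)
round 2: derive deriv(c,c) via R1 from deriv(c,a), link(a,c)
round 2: derive deriv(c,e) via R1 from deriv(c,a), link(a,e)
round 2: derive deriv(c,f) via R1 from deriv(c,a), link(a,f)
round 2: derive deriv(c,h) via R1 from deriv(c,a), link(a,h)
round 2: derive deriv(e,a) via R1 from deriv(e,b), link(b,a)
round 2: derive deriv(f,c) via R1 from deriv(f,a), link(a,c)
round 2: derive deriv(f,f) via R1 from deriv(f,a), link(a,f)
round 2: derive deriv(g,c) via R1 from deriv(g,a), link(a,c)
round 2: derive deriv(g,e) via R1 from deriv(g,a), link(a,e)
round 2: derive deriv(g,f) via R1 from deriv(g,a), link(a,f)
round 2: derive deriv(g,h) via R1 from deriv(g,a), link(a,h)
round 2: derive deriv(j,e) via R1 from deriv(j,f), link(f,e)
round 2: derive deriv(j,g) via R1 from deriv(j,f), link(f,g)
round 2: derive deriv(j,i) via R1 from deriv(j,f), link(f,i)
round 3: derive deriv(b,i) via R1 from deriv(b,e), link(e,i)
round 3: derive deriv(c,i) via R1 from deriv(c,e), link(e,i)
round 3: derive deriv(e,f) via R1 from deriv(e,a), link(a,f)
round 3: derive deriv(e,h) via R1 from deriv(e,a), link(a,h)
round 3: derive deriv(g,g) via R1 from deriv(g,c), link(c,g)
round 3: derive deriv(g,i) via R1 from deriv(g,e), link(e,i)
round 3: derive deriv(j,a) via R1 from deriv(j,g), link(g,a)
round 3: derive deriv(j,c) via R1 from deriv(j,e), link(e,c)
round 4: derive deriv(j,h) via R1 from deriv(j,a), link(a,h)

deriv(a,a)
deriv(a,b)
deriv(a,c)
deriv(a,e)
deriv(a,f)
deriv(a,g)
deriv(a,h)
deriv(a,i)
deriv(b,a)
deriv(b,b)
deriv(b,c)
deriv(b,e)
deriv(b,f)
deriv(b,g)
deriv(b,h)
deriv(b,i)
deriv(c,a)
deriv(c,c)
deriv(c,e)
deriv(c,f)
deriv(c,g)
deriv(c,h)
deriv(c,i)
deriv(e,a)
deriv(e,b)
deriv(e,c)
deriv(e,e)
deriv(e,f)
deriv(e,g)
deriv(e,h)
deriv(e,i)
deriv(f,a)
deriv(f,c)
deriv(f,e)
deriv(f,f)
deriv(f,g)
deriv(f,h)
deriv(f,i)
deriv(g,a)
deriv(g,c)
deriv(g,e)
deriv(g,f)
deriv(g,g)
deriv(g,h)
deriv(g,i)
deriv(j,a)
deriv(j,c)
deriv(j,e)
deriv(j,f)
deriv(j,g)
deriv(j,h)
deriv(j,i)
deriv(j,j)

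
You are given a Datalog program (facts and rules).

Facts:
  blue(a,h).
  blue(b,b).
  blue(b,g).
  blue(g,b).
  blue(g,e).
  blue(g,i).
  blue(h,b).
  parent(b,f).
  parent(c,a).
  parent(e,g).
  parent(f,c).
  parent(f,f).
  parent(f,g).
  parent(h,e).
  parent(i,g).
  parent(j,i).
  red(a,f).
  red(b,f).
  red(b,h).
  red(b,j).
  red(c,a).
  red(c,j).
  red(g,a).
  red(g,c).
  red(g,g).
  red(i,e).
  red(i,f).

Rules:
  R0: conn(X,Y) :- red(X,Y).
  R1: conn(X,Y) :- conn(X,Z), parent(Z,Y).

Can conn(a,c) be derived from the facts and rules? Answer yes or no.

round 1: derive conn(a,f) via R0 from red(a,f)
round 1: derive conn(b,f) via R0 from red(b,f)
round 1: derive conn(b,h) via R0 from red(b,h)
round 1: derive conn(b,j) via R0 from red(b,j)
round 1: derive conn(c,a) via R0 from red(c,a)
round 1: derive conn(c,j) via R0 from red(c,j)
round 1: derive conn(g,a) via R0 from red(g,a)
round 1: derive conn(g,c) via R0 from red(g,c)
round 1: derive conn(g,g) via R0 from red(g,g)
round 1: derive conn(i,e) via R0 from red(i,e)
round 1: derive conn(i,f) via R0 from red(i,f)
round 2: derive conn(a,c) via R1 from conn(a,f), parent(f,c)
round 2: derive conn(a,g) via R1 from conn(a,f), parent(f,g)
round 2: derive conn(b,c) via R1 from conn(b,f), parent(f,c)
round 2: derive conn(b,e) via R1 from conn(b,h), parent(h,e)
round 2: derive conn(b,g) via R1 from conn(b,f), parent(f,g)
round 2: derive conn(b,i) via R1 from conn(b,j), parent(j,i)
round 2: derive conn(c,i) via R1 from conn(c,j), parent(j,i)
round 2: derive conn(i,c) via R1 from conn(i,f), parent(f,c)
round 2: derive conn(i,g) via R1 from conn(i,e), parent(e,g)
round 3: derive conn(a,a) via R1 from conn(a,c), parent(c,a)
round 3: derive conn(b,a) via R1 from conn(b,c), parent(c,a)
round 3: derive conn(c,g) via R1 from conn(c,i), parent(i,g)
round 3: derive conn(i,a) via R1 from conn(i,c), parent(c,a)

yes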